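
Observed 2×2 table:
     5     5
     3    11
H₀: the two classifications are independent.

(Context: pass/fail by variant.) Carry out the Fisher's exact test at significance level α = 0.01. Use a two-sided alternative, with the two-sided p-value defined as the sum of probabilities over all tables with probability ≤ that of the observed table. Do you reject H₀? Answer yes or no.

reject H₀: no

Margins: r₁=10, r₂=14, c₁=8, c₂=16, n=24
p_obs = C(10,5)·C(14,3)/C(24,8); sum pmf over tables with pmf ≤ p_obs
p-value (two-sided) = 0.20380
At α=0.01: p ≥ α → fail to reject H₀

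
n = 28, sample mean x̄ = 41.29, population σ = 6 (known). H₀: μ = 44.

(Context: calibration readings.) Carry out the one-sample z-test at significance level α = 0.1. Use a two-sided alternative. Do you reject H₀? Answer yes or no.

SE = σ/√n = 6/√28 = 1.1339
z = (x̄−μ₀)/SE = (41.29−44)/1.1339 = -2.3900
p-value (two-sided) = 0.01685
At α=0.1: p < α → reject H₀

reject H₀: yes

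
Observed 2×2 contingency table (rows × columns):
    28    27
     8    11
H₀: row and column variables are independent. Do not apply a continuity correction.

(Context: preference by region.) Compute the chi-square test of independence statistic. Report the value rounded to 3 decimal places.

test statistic = 0.438

Row totals [55, 19], col totals [36, 38], n=74
χ² = (28−26.76)²/26.76 + (27−28.24)²/28.24 + (8−9.24)²/9.24 + (11−9.76)²/9.76 = 0.4381
df = 1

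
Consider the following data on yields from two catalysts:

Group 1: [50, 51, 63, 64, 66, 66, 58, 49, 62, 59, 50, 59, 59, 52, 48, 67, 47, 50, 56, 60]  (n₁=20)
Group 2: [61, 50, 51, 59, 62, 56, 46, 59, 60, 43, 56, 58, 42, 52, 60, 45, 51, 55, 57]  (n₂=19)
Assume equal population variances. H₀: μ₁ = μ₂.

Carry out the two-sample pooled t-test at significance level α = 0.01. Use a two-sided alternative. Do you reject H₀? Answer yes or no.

reject H₀: no

x̄₁=56.800, s₁=6.678, n₁=20
x̄₂=53.842, s₂=6.309, n₂=19
s_p² = [19·6.678² + 18·6.309²]/37 = 42.2629
SE = √(s_p²·(1/20+1/19)) = 2.0827
t = (56.800−53.842)/2.0827 = 1.4202
df = 37
p-value (two-sided) = 0.16391
At α=0.01: p ≥ α → fail to reject H₀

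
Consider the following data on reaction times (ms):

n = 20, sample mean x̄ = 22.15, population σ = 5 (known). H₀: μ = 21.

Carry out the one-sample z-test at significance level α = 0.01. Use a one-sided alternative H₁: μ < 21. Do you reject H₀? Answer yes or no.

SE = σ/√n = 5/√20 = 1.1180
z = (x̄−μ₀)/SE = (22.15−21)/1.1180 = 1.0286
p-value (one-sided, H₁ less) = 0.84816
At α=0.01: p ≥ α → fail to reject H₀

reject H₀: no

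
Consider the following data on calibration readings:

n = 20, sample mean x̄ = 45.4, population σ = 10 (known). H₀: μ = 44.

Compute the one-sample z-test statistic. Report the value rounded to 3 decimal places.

test statistic = 0.626

SE = σ/√n = 10/√20 = 2.2361
z = (x̄−μ₀)/SE = (45.4−44)/2.2361 = 0.6261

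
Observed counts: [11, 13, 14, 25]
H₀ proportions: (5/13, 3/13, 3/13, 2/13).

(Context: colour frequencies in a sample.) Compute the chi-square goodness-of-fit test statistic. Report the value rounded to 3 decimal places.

test statistic = 31.584

n = 63; E_i = n·p_i = [24.23, 14.54, 14.54, 9.69]
χ² = (11−24.23)²/24.23 + (13−14.54)²/14.54 + (14−14.54)²/14.54 + (25−9.69)²/9.69 = 31.5836
df = 3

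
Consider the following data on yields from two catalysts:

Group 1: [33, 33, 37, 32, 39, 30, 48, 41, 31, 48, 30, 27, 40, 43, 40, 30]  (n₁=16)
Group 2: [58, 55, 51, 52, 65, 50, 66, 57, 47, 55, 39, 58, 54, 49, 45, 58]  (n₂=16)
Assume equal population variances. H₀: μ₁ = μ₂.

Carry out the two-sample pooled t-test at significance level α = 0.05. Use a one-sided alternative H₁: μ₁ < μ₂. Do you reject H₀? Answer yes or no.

reject H₀: yes

x̄₁=36.375, s₁=6.582, n₁=16
x̄₂=53.688, s₂=6.983, n₂=16
s_p² = [15·6.582² + 15·6.983²]/30 = 46.0396
SE = √(s_p²·(1/16+1/16)) = 2.3989
t = (36.375−53.688)/2.3989 = -7.2167
df = 30
p-value (one-sided, H₁ less) = 0.00000
At α=0.05: p < α → reject H₀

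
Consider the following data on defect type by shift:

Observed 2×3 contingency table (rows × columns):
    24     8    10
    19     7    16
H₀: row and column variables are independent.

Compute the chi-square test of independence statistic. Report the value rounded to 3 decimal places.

test statistic = 2.033

Row totals [42, 42], col totals [43, 15, 26], n=84
χ² = (24−21.50)²/21.50 + (8−7.50)²/7.50 + (10−13.00)²/13.00 + (19−21.50)²/21.50 + (7−7.50)²/7.50 + (16−13.00)²/13.00 = 2.0327
df = 2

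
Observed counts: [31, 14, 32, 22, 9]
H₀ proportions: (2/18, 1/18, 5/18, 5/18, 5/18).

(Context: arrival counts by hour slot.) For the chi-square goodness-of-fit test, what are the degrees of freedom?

df = k − 1 = 5 − 1 = 4

degrees of freedom = 4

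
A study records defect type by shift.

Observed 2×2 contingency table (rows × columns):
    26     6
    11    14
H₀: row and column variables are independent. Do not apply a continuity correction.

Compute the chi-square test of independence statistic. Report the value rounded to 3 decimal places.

test statistic = 8.550

Row totals [32, 25], col totals [37, 20], n=57
χ² = (26−20.77)²/20.77 + (6−11.23)²/11.23 + (11−16.23)²/16.23 + (14−8.77)²/8.77 = 8.5504
df = 1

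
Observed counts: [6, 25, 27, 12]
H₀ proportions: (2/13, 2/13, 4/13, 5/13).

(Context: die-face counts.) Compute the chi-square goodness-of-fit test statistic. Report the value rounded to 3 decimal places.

n = 70; E_i = n·p_i = [10.77, 10.77, 21.54, 26.92]
χ² = (6−10.77)²/10.77 + (25−10.77)²/10.77 + (27−21.54)²/21.54 + (12−26.92)²/26.92 = 30.5736
df = 3

test statistic = 30.574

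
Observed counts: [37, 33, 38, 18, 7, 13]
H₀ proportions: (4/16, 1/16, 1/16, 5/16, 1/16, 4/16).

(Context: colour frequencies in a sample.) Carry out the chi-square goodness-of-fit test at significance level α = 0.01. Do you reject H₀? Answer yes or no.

n = 146; E_i = n·p_i = [36.50, 9.12, 9.12, 45.62, 9.12, 36.50]
χ² = (37−36.50)²/36.50 + (33−9.12)²/9.12 + (38−9.12)²/9.12 + (18−45.62)²/45.62 + (7−9.12)²/9.12 + (13−36.50)²/36.50 = 186.1973
df = 5
p-value (upper-tail) = 0.00000
At α=0.01: p < α → reject H₀

reject H₀: yes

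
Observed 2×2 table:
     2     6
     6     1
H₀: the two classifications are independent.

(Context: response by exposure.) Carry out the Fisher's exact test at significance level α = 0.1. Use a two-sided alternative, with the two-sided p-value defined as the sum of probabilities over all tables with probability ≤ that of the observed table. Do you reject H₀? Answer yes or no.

Margins: r₁=8, r₂=7, c₁=8, c₂=7, n=15
p_obs = C(8,2)·C(7,6)/C(15,8); sum pmf over tables with pmf ≤ p_obs
p-value (two-sided) = 0.04056
At α=0.1: p < α → reject H₀

reject H₀: yes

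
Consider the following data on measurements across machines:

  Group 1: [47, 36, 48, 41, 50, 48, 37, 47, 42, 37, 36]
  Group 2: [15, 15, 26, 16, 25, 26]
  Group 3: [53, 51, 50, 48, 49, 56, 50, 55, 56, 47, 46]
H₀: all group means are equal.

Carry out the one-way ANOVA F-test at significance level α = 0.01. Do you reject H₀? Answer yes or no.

reject H₀: yes

Group means [42.64, 20.50, 51.00], grand mean 41.179
SSB = Σnᵢ(x̄ᵢ−x̄)² = 3650.062; SSW = ΣΣ(x−x̄ᵢ)² = 592.045
MSB = 3650.062/2 = 1825.0308; MSW = 592.045/25 = 23.6818
F = MSB/MSW = 77.0646
df = (2, 25)
p-value (upper-tail) = 0.00000
At α=0.01: p < α → reject H₀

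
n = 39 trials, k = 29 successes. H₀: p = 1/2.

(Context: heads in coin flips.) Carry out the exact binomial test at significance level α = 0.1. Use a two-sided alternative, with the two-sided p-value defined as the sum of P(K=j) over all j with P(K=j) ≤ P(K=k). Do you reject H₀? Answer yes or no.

Exact binomial: n=39, k=29, p₀=1/2=0.5000
P(X=j) = C(n,j)·p₀^j·(1−p₀)^(n−j); p = Σ P(X=j) over j with P(X=j) ≤ P(X=29)
p-value (two-sided) = 0.00338
At α=0.1: p < α → reject H₀

reject H₀: yes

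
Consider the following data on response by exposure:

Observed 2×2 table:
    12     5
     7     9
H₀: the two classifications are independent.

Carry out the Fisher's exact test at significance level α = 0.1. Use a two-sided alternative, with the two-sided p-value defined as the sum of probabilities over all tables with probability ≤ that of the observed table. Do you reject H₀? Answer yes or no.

Margins: r₁=17, r₂=16, c₁=19, c₂=14, n=33
p_obs = C(17,12)·C(16,7)/C(33,19); sum pmf over tables with pmf ≤ p_obs
p-value (two-sided) = 0.16632
At α=0.1: p ≥ α → fail to reject H₀

reject H₀: no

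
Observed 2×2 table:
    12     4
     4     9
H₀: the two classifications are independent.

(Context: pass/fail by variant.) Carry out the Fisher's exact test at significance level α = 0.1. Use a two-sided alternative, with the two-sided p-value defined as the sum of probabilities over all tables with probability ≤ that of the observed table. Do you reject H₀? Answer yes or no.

reject H₀: yes

Margins: r₁=16, r₂=13, c₁=16, c₂=13, n=29
p_obs = C(16,12)·C(13,4)/C(29,16); sum pmf over tables with pmf ≤ p_obs
p-value (two-sided) = 0.02705
At α=0.1: p < α → reject H₀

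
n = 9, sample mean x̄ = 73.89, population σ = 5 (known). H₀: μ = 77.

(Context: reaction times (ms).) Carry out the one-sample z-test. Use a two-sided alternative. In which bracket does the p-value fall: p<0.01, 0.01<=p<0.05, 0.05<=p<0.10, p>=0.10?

p-value bracket: 0.05<=p<0.10

SE = σ/√n = 5/√9 = 1.6667
z = (x̄−μ₀)/SE = (73.89−77)/1.6667 = -1.8660
p-value (two-sided) = 0.06204
→ bracket: 0.05<=p<0.10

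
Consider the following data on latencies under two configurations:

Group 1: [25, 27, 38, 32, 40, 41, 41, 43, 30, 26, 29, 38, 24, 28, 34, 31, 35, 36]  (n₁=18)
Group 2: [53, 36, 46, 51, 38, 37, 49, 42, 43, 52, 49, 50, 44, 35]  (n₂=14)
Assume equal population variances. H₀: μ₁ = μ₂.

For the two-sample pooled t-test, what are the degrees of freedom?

degrees of freedom = 30

df = n₁ + n₂ − 2 = 18 + 14 − 2 = 30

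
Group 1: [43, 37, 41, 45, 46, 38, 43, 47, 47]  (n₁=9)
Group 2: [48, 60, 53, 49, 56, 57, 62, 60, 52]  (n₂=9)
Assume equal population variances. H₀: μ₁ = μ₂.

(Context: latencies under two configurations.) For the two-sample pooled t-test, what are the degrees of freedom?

df = n₁ + n₂ − 2 = 9 + 9 − 2 = 16

degrees of freedom = 16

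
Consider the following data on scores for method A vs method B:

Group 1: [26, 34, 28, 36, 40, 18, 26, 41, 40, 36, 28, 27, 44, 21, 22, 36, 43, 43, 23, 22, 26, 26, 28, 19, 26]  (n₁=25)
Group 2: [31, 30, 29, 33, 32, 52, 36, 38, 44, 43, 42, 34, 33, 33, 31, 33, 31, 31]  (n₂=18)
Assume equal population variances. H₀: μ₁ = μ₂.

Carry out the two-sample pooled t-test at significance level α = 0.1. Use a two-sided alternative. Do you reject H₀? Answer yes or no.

reject H₀: yes

x̄₁=30.360, s₁=8.164, n₁=25
x̄₂=35.333, s₂=6.145, n₂=18
s_p² = [24·8.164² + 17·6.145²]/41 = 54.6771
SE = √(s_p²·(1/25+1/18)) = 2.2858
t = (30.360−35.333)/2.2858 = -2.1758
df = 41
p-value (two-sided) = 0.03539
At α=0.1: p < α → reject H₀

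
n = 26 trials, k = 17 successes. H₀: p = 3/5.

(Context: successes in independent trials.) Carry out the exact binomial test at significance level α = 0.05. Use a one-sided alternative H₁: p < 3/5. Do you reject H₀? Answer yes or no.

Exact binomial: n=26, k=17, p₀=3/5=0.6000
P(X≤17) from Σ C(n,i)·p₀^i·(1−p₀)^(n−i)
p-value (one-sided, H₁ less) = 0.77446
At α=0.05: p ≥ α → fail to reject H₀

reject H₀: no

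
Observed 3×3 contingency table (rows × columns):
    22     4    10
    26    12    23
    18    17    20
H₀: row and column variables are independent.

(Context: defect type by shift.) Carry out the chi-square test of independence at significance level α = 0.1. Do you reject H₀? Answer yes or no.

Row totals [36, 61, 55], col totals [66, 33, 53], n=152
χ² = (22−15.63)²/15.63 + (4−7.82)²/7.82 + (10−12.55)²/12.55 + (26−26.49)²/26.49 + (12−13.24)²/13.24 + (23−21.27)²/21.27 + (18−23.88)²/23.88 + (17−11.94)²/11.94 + (20−19.18)²/19.18 = 8.8703
df = 4
p-value (upper-tail) = 0.06442
At α=0.1: p < α → reject H₀

reject H₀: yes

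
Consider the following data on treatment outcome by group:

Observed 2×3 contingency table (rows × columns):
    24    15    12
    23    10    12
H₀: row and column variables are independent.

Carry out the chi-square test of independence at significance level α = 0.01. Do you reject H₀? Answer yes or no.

reject H₀: no

Row totals [51, 45], col totals [47, 25, 24], n=96
χ² = (24−24.97)²/24.97 + (15−13.28)²/13.28 + (12−12.75)²/12.75 + (23−22.03)²/22.03 + (10−11.72)²/11.72 + (12−11.25)²/11.25 = 0.6488
df = 2
p-value (upper-tail) = 0.72296
At α=0.01: p ≥ α → fail to reject H₀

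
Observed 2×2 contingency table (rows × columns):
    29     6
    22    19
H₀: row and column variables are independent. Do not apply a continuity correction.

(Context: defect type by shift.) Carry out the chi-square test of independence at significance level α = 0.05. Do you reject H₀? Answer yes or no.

Row totals [35, 41], col totals [51, 25], n=76
χ² = (29−23.49)²/23.49 + (6−11.51)²/11.51 + (22−27.51)²/27.51 + (19−13.49)²/13.49 = 7.2926
df = 1
p-value (upper-tail) = 0.00692
At α=0.05: p < α → reject H₀

reject H₀: yes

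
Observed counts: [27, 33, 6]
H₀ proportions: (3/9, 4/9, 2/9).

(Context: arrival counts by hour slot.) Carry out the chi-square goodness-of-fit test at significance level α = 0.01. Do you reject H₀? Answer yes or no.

reject H₀: no

n = 66; E_i = n·p_i = [22.00, 29.33, 14.67]
χ² = (27−22.00)²/22.00 + (33−29.33)²/29.33 + (6−14.67)²/14.67 = 6.7159
df = 2
p-value (upper-tail) = 0.03481
At α=0.01: p ≥ α → fail to reject H₀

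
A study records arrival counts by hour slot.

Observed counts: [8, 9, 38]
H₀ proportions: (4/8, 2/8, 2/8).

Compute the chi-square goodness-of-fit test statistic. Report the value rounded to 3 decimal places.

test statistic = 58.236

n = 55; E_i = n·p_i = [27.50, 13.75, 13.75]
χ² = (8−27.50)²/27.50 + (9−13.75)²/13.75 + (38−13.75)²/13.75 = 58.2364
df = 2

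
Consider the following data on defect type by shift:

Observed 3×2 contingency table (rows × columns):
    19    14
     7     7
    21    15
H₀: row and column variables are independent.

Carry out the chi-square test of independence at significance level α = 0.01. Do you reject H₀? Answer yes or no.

reject H₀: no

Row totals [33, 14, 36], col totals [47, 36], n=83
χ² = (19−18.69)²/18.69 + (14−14.31)²/14.31 + (7−7.93)²/7.93 + (7−6.07)²/6.07 + (21−20.39)²/20.39 + (15−15.61)²/15.61 = 0.3051
df = 2
p-value (upper-tail) = 0.85851
At α=0.01: p ≥ α → fail to reject H₀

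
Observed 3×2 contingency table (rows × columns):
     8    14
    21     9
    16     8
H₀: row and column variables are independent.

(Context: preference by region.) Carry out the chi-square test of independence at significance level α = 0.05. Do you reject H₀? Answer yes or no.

Row totals [22, 30, 24], col totals [45, 31], n=76
χ² = (8−13.03)²/13.03 + (14−8.97)²/8.97 + (21−17.76)²/17.76 + (9−12.24)²/12.24 + (16−14.21)²/14.21 + (8−9.79)²/9.79 = 6.7532
df = 2
p-value (upper-tail) = 0.03416
At α=0.05: p < α → reject H₀

reject H₀: yes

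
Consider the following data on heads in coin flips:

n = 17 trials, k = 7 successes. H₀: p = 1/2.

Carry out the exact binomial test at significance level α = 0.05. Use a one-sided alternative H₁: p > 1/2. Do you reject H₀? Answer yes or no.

reject H₀: no

Exact binomial: n=17, k=7, p₀=1/2=0.5000
P(X≥7) from Σ C(n,i)·p₀^i·(1−p₀)^(n−i)
p-value (one-sided, H₁ greater) = 0.83385
At α=0.05: p ≥ α → fail to reject H₀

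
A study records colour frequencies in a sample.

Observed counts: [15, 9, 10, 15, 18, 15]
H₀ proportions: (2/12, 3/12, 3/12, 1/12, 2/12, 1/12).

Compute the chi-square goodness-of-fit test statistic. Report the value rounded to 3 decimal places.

n = 82; E_i = n·p_i = [13.67, 20.50, 20.50, 6.83, 13.67, 6.83]
χ² = (15−13.67)²/13.67 + (9−20.50)²/20.50 + (10−20.50)²/20.50 + (15−6.83)²/6.83 + (18−13.67)²/13.67 + (15−6.83)²/6.83 = 32.8537
df = 5

test statistic = 32.854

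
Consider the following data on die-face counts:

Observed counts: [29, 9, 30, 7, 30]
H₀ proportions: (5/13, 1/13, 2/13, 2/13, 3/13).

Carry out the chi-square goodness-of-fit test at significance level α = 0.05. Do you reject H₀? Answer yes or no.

reject H₀: yes

n = 105; E_i = n·p_i = [40.38, 8.08, 16.15, 16.15, 24.23]
χ² = (29−40.38)²/40.38 + (9−8.08)²/8.08 + (30−16.15)²/16.15 + (7−16.15)²/16.15 + (30−24.23)²/24.23 = 21.7438
df = 4
p-value (upper-tail) = 0.00023
At α=0.05: p < α → reject H₀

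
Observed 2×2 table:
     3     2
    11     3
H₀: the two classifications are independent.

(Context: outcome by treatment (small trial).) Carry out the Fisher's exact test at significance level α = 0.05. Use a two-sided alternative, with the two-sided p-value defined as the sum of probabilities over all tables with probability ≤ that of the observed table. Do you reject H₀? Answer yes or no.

reject H₀: no

Margins: r₁=5, r₂=14, c₁=14, c₂=5, n=19
p_obs = C(5,3)·C(14,11)/C(19,14); sum pmf over tables with pmf ≤ p_obs
p-value (two-sided) = 0.56957
At α=0.05: p ≥ α → fail to reject H₀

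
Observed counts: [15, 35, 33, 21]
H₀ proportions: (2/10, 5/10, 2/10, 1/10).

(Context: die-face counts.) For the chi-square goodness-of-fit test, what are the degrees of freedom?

degrees of freedom = 3

df = k − 1 = 4 − 1 = 3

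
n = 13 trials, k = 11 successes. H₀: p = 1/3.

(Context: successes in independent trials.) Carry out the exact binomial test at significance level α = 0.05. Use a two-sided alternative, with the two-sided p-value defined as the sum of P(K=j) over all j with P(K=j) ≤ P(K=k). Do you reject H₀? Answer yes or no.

Exact binomial: n=13, k=11, p₀=1/3=0.3333
P(X=j) = C(n,j)·p₀^j·(1−p₀)^(n−j); p = Σ P(X=j) over j with P(X=j) ≤ P(X=11)
p-value (two-sided) = 0.00021
At α=0.05: p < α → reject H₀

reject H₀: yes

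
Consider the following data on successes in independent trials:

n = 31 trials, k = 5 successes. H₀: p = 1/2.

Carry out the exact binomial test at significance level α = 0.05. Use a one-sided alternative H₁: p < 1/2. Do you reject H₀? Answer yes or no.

Exact binomial: n=31, k=5, p₀=1/2=0.5000
P(X≤5) from Σ C(n,i)·p₀^i·(1−p₀)^(n−i)
p-value (one-sided, H₁ less) = 0.00010
At α=0.05: p < α → reject H₀

reject H₀: yes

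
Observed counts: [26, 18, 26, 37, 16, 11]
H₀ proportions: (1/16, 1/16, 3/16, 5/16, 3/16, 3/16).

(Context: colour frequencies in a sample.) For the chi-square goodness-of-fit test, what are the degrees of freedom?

degrees of freedom = 5

df = k − 1 = 6 − 1 = 5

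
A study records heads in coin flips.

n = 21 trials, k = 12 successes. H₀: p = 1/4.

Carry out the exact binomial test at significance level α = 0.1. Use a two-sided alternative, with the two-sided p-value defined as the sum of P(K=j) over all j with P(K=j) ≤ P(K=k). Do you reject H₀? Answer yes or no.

Exact binomial: n=21, k=12, p₀=1/4=0.2500
P(X=j) = C(n,j)·p₀^j·(1−p₀)^(n−j); p = Σ P(X=j) over j with P(X=j) ≤ P(X=12)
p-value (two-sided) = 0.00169
At α=0.1: p < α → reject H₀

reject H₀: yes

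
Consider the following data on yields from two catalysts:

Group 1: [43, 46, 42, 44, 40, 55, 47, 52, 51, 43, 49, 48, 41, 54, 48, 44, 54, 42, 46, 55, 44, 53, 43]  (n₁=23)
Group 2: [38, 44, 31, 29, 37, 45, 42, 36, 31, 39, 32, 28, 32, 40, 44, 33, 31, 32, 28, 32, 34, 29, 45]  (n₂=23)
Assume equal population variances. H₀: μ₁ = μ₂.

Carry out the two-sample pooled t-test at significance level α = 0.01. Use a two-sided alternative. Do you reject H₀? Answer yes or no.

reject H₀: yes

x̄₁=47.130, s₁=4.865, n₁=23
x̄₂=35.304, s₂=5.732, n₂=23
s_p² = [22·4.865² + 22·5.732²]/44 = 28.2609
SE = √(s_p²·(1/23+1/23)) = 1.5676
t = (47.130−35.304)/1.5676 = 7.5439
df = 44
p-value (two-sided) = 0.00000
At α=0.01: p < α → reject H₀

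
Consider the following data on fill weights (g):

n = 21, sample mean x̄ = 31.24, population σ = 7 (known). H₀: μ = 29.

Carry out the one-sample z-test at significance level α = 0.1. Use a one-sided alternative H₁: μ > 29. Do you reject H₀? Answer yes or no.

reject H₀: yes

SE = σ/√n = 7/√21 = 1.5275
z = (x̄−μ₀)/SE = (31.24−29)/1.5275 = 1.4664
p-value (one-sided, H₁ greater) = 0.07127
At α=0.1: p < α → reject H₀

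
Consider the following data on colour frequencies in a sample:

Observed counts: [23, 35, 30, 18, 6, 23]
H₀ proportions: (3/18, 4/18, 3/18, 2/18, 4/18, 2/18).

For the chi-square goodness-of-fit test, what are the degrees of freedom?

df = k − 1 = 6 − 1 = 5

degrees of freedom = 5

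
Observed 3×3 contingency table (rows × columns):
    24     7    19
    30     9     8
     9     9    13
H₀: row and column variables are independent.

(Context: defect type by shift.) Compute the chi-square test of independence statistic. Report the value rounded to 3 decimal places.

test statistic = 11.746

Row totals [50, 47, 31], col totals [63, 25, 40], n=128
χ² = (24−24.61)²/24.61 + (7−9.77)²/9.77 + (19−15.62)²/15.62 + (30−23.13)²/23.13 + (9−9.18)²/9.18 + (8−14.69)²/14.69 + (9−15.26)²/15.26 + (9−6.05)²/6.05 + (13−9.69)²/9.69 = 11.7463
df = 4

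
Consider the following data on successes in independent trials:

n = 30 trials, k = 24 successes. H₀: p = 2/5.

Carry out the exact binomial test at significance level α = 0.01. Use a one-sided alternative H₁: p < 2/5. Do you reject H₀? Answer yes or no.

Exact binomial: n=30, k=24, p₀=2/5=0.4000
P(X≤24) from Σ C(n,i)·p₀^i·(1−p₀)^(n−i)
p-value (one-sided, H₁ less) = 1.00000
At α=0.01: p ≥ α → fail to reject H₀

reject H₀: no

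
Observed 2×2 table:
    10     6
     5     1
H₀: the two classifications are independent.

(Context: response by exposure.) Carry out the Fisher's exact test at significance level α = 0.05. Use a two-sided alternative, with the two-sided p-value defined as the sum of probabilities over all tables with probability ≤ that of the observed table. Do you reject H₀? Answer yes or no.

Margins: r₁=16, r₂=6, c₁=15, c₂=7, n=22
p_obs = C(16,10)·C(6,5)/C(22,15); sum pmf over tables with pmf ≤ p_obs
p-value (two-sided) = 0.61582
At α=0.05: p ≥ α → fail to reject H₀

reject H₀: no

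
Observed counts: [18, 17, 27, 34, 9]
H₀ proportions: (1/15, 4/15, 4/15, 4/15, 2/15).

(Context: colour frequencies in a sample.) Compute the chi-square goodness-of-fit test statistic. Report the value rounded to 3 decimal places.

test statistic = 24.714

n = 105; E_i = n·p_i = [7.00, 28.00, 28.00, 28.00, 14.00]
χ² = (18−7.00)²/7.00 + (17−28.00)²/28.00 + (27−28.00)²/28.00 + (34−28.00)²/28.00 + (9−14.00)²/14.00 = 24.7143
df = 4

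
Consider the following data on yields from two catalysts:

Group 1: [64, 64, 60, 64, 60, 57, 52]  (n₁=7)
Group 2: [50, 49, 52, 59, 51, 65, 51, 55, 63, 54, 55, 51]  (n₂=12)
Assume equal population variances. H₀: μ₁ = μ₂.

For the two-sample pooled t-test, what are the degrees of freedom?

df = n₁ + n₂ − 2 = 7 + 12 − 2 = 17

degrees of freedom = 17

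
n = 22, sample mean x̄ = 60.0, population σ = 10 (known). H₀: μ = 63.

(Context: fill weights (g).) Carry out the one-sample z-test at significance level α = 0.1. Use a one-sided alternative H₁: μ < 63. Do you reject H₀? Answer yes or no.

reject H₀: yes

SE = σ/√n = 10/√22 = 2.1320
z = (x̄−μ₀)/SE = (60.0−63)/2.1320 = -1.4071
p-value (one-sided, H₁ less) = 0.07970
At α=0.1: p < α → reject H₀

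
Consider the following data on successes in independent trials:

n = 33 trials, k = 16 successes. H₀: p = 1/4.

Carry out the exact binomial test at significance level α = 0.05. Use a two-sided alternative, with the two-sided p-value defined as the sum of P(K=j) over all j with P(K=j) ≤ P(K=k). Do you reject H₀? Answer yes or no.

Exact binomial: n=33, k=16, p₀=1/4=0.2500
P(X=j) = C(n,j)·p₀^j·(1−p₀)^(n−j); p = Σ P(X=j) over j with P(X=j) ≤ P(X=16)
p-value (two-sided) = 0.00390
At α=0.05: p < α → reject H₀

reject H₀: yes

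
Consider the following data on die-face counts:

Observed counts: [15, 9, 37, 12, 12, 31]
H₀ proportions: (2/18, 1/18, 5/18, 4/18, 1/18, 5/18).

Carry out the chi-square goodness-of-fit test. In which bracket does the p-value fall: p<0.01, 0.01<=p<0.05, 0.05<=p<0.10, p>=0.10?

n = 116; E_i = n·p_i = [12.89, 6.44, 32.22, 25.78, 6.44, 32.22]
χ² = (15−12.89)²/12.89 + (9−6.44)²/6.44 + (37−32.22)²/32.22 + (12−25.78)²/25.78 + (12−6.44)²/6.44 + (31−32.22)²/32.22 = 14.2672
df = 5
p-value (upper-tail) = 0.01400
→ bracket: 0.01<=p<0.05

p-value bracket: 0.01<=p<0.05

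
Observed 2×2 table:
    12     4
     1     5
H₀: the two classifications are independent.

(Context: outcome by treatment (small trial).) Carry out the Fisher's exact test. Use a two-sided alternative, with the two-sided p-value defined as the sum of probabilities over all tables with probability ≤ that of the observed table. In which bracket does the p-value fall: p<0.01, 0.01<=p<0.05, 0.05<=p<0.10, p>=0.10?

Margins: r₁=16, r₂=6, c₁=13, c₂=9, n=22
p_obs = C(16,12)·C(6,1)/C(22,13); sum pmf over tables with pmf ≤ p_obs
p-value (two-sided) = 0.02308
→ bracket: 0.01<=p<0.05

p-value bracket: 0.01<=p<0.05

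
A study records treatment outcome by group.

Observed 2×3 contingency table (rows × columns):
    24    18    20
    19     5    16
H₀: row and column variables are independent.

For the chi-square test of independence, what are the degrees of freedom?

degrees of freedom = 2

df = (r−1)(c−1) = (2−1)·(3−1) = 2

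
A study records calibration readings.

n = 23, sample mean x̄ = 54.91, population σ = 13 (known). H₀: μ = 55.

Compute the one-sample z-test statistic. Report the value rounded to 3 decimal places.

SE = σ/√n = 13/√23 = 2.7107
z = (x̄−μ₀)/SE = (54.91−55)/2.7107 = -0.0332

test statistic = -0.033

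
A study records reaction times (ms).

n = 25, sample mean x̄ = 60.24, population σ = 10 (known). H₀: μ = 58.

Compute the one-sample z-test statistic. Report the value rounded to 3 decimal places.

test statistic = 1.120

SE = σ/√n = 10/√25 = 2.0000
z = (x̄−μ₀)/SE = (60.24−58)/2.0000 = 1.1200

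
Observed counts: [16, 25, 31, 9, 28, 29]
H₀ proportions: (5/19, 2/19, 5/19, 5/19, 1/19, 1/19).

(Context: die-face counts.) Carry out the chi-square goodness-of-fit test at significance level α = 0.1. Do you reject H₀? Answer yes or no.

reject H₀: yes

n = 138; E_i = n·p_i = [36.32, 14.53, 36.32, 36.32, 7.26, 7.26]
χ² = (16−36.32)²/36.32 + (25−14.53)²/14.53 + (31−36.32)²/36.32 + (9−36.32)²/36.32 + (28−7.26)²/7.26 + (29−7.26)²/7.26 = 164.4993
df = 5
p-value (upper-tail) = 0.00000
At α=0.1: p < α → reject H₀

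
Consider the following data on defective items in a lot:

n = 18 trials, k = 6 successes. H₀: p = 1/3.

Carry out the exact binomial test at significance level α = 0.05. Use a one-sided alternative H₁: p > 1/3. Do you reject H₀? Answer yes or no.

reject H₀: no

Exact binomial: n=18, k=6, p₀=1/3=0.3333
P(X≥6) from Σ C(n,i)·p₀^i·(1−p₀)^(n−i)
p-value (one-sided, H₁ greater) = 0.58776
At α=0.05: p ≥ α → fail to reject H₀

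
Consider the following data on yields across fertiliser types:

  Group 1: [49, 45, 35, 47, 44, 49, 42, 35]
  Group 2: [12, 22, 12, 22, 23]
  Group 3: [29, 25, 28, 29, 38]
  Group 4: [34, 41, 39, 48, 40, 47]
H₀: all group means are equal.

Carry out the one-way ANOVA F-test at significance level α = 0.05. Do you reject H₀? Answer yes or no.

reject H₀: yes

Group means [43.25, 18.20, 29.80, 41.50], grand mean 34.792
SSB = Σnᵢ(x̄ᵢ−x̄)² = 2343.358; SSW = ΣΣ(x−x̄ᵢ)² = 582.600
MSB = 2343.358/3 = 781.1194; MSW = 582.600/20 = 29.1300
F = MSB/MSW = 26.8149
df = (3, 20)
p-value (upper-tail) = 0.00000
At α=0.05: p < α → reject H₀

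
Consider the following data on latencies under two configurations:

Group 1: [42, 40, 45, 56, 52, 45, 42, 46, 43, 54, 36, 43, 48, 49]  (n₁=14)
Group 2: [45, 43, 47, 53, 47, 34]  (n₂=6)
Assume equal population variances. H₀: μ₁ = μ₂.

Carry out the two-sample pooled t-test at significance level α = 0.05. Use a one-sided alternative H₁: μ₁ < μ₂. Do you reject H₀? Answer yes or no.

reject H₀: no

x̄₁=45.786, s₁=5.549, n₁=14
x̄₂=44.833, s₂=6.274, n₂=6
s_p² = [13·5.549² + 5·6.274²]/18 = 33.1772
SE = √(s_p²·(1/14+1/6)) = 2.8106
t = (45.786−44.833)/2.8106 = 0.3389
df = 18
p-value (one-sided, H₁ less) = 0.63068
At α=0.05: p ≥ α → fail to reject H₀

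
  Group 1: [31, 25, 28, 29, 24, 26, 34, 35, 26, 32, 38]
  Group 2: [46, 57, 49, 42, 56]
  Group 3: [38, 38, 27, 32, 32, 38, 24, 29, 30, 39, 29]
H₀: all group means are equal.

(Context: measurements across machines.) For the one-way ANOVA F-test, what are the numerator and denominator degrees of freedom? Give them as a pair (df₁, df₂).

k = 3 groups, N = 27 total
df = (k−1, N−k) = (3−1, 27−3) = (2, 24)

degrees of freedom = [2, 24]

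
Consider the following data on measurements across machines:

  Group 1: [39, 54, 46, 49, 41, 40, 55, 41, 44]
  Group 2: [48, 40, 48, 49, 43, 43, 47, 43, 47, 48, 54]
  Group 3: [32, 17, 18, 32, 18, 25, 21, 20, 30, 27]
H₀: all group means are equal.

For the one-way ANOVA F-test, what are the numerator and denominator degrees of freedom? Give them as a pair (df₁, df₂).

degrees of freedom = [2, 27]

k = 3 groups, N = 30 total
df = (k−1, N−k) = (3−1, 30−3) = (2, 27)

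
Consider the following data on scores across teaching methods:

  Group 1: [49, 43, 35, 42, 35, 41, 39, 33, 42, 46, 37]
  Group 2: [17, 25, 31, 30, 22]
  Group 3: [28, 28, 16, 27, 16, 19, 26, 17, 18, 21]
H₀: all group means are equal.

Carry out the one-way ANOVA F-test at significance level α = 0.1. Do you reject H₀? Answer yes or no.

Group means [40.18, 25.00, 21.60], grand mean 30.115
SSB = Σnᵢ(x̄ᵢ−x̄)² = 1970.617; SSW = ΣΣ(x−x̄ᵢ)² = 612.036
MSB = 1970.617/2 = 985.3087; MSW = 612.036/23 = 26.6103
F = MSB/MSW = 37.0274
df = (2, 23)
p-value (upper-tail) = 0.00000
At α=0.1: p < α → reject H₀

reject H₀: yes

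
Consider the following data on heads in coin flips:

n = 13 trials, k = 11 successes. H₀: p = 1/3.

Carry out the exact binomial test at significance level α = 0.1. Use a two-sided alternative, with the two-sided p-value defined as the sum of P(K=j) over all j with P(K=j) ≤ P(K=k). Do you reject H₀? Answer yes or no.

reject H₀: yes

Exact binomial: n=13, k=11, p₀=1/3=0.3333
P(X=j) = C(n,j)·p₀^j·(1−p₀)^(n−j); p = Σ P(X=j) over j with P(X=j) ≤ P(X=11)
p-value (two-sided) = 0.00021
At α=0.1: p < α → reject H₀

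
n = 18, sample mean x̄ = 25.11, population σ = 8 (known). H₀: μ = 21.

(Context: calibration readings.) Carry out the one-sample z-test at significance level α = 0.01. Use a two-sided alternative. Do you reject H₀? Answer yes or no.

reject H₀: no

SE = σ/√n = 8/√18 = 1.8856
z = (x̄−μ₀)/SE = (25.11−21)/1.8856 = 2.1797
p-value (two-sided) = 0.02928
At α=0.01: p ≥ α → fail to reject H₀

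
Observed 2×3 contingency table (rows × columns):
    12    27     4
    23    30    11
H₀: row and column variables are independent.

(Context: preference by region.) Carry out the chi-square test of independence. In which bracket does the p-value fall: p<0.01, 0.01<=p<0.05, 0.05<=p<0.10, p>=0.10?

p-value bracket: p>=0.10

Row totals [43, 64], col totals [35, 57, 15], n=107
χ² = (12−14.07)²/14.07 + (27−22.91)²/22.91 + (4−6.03)²/6.03 + (23−20.93)²/20.93 + (30−34.09)²/34.09 + (11−8.97)²/8.97 = 2.8708
df = 2
p-value (upper-tail) = 0.23802
→ bracket: p>=0.10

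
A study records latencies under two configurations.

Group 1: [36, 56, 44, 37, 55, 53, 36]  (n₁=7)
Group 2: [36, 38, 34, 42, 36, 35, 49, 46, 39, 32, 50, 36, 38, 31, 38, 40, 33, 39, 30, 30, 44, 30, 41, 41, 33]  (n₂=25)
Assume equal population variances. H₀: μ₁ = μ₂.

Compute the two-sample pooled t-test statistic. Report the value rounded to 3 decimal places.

test statistic = 2.740

x̄₁=45.286, s₁=9.232, n₁=7
x̄₂=37.640, s₂=5.649, n₂=25
s_p² = [6·9.232² + 24·5.649²]/30 = 42.5730
SE = √(s_p²·(1/7+1/25)) = 2.7901
t = (45.286−37.640)/2.7901 = 2.7403
df = 30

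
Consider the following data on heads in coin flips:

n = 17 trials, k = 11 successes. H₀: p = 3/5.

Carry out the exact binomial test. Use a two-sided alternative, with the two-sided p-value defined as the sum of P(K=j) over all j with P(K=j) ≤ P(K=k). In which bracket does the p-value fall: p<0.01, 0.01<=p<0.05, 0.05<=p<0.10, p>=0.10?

p-value bracket: p>=0.10

Exact binomial: n=17, k=11, p₀=3/5=0.6000
P(X=j) = C(n,j)·p₀^j·(1−p₀)^(n−j); p = Σ P(X=j) over j with P(X=j) ≤ P(X=11)
p-value (two-sided) = 0.80733
→ bracket: p>=0.10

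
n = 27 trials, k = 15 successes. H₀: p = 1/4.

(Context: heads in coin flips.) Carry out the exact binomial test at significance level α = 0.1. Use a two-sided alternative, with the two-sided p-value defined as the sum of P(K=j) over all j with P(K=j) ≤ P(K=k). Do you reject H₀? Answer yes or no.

reject H₀: yes

Exact binomial: n=27, k=15, p₀=1/4=0.2500
P(X=j) = C(n,j)·p₀^j·(1−p₀)^(n−j); p = Σ P(X=j) over j with P(X=j) ≤ P(X=15)
p-value (two-sided) = 0.00110
At α=0.1: p < α → reject H₀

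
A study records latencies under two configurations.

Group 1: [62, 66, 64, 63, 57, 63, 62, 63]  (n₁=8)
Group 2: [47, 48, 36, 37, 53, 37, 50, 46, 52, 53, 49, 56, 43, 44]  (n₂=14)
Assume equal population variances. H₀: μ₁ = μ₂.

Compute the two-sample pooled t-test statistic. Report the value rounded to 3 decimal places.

x̄₁=62.500, s₁=2.563, n₁=8
x̄₂=46.500, s₂=6.418, n₂=14
s_p² = [7·2.563² + 13·6.418²]/20 = 29.0750
SE = √(s_p²·(1/8+1/14)) = 2.3898
t = (62.500−46.500)/2.3898 = 6.6951
df = 20

test statistic = 6.695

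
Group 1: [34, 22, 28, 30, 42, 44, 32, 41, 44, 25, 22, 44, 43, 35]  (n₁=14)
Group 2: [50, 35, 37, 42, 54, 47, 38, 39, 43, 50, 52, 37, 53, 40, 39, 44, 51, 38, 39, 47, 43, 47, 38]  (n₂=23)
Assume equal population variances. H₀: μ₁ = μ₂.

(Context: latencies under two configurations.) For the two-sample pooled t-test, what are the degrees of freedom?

degrees of freedom = 35

df = n₁ + n₂ − 2 = 14 + 23 − 2 = 35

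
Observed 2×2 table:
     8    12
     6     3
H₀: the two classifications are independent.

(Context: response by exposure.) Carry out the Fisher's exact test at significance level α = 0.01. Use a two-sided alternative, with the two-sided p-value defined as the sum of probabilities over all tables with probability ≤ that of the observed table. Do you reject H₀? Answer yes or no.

reject H₀: no

Margins: r₁=20, r₂=9, c₁=14, c₂=15, n=29
p_obs = C(20,8)·C(9,6)/C(29,14); sum pmf over tables with pmf ≤ p_obs
p-value (two-sided) = 0.24508
At α=0.01: p ≥ α → fail to reject H₀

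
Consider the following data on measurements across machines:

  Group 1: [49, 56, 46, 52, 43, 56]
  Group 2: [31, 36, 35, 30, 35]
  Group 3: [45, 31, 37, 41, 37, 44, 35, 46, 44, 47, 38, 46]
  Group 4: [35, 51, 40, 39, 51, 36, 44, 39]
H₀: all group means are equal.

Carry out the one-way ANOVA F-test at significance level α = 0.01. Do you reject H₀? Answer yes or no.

Group means [50.33, 33.40, 40.92, 41.88], grand mean 41.774
SSB = Σnᵢ(x̄ᵢ−x̄)² = 799.094; SSW = ΣΣ(x−x̄ᵢ)² = 740.325
MSB = 799.094/3 = 266.3648; MSW = 740.325/27 = 27.4194
F = MSB/MSW = 9.7144
df = (3, 27)
p-value (upper-tail) = 0.00016
At α=0.01: p < α → reject H₀

reject H₀: yes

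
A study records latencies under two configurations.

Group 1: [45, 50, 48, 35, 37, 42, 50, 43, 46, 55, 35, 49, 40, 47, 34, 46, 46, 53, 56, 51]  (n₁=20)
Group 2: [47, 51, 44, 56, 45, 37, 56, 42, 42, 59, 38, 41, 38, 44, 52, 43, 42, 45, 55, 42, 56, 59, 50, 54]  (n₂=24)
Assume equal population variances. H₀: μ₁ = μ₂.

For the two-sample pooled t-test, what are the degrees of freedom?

df = n₁ + n₂ − 2 = 20 + 24 − 2 = 42

degrees of freedom = 42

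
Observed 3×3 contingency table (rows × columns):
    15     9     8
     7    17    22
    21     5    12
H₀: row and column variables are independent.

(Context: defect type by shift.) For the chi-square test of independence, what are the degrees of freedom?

degrees of freedom = 4

df = (r−1)(c−1) = (3−1)·(3−1) = 4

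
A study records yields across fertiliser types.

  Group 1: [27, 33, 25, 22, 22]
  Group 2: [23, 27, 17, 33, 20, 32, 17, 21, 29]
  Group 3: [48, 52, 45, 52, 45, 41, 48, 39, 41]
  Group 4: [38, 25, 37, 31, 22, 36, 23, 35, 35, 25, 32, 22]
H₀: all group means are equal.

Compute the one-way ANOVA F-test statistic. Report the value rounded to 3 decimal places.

Group means [25.80, 24.33, 45.67, 30.08], grand mean 32.000
SSB = Σnᵢ(x̄ᵢ−x̄)² = 2446.283; SSW = ΣΣ(x−x̄ᵢ)² = 995.717
MSB = 2446.283/3 = 815.4278; MSW = 995.717/31 = 32.1199
F = MSB/MSW = 25.3870
df = (3, 31)

test statistic = 25.387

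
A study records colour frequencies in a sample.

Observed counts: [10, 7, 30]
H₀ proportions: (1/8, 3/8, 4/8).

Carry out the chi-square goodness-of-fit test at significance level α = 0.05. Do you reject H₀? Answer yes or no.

n = 47; E_i = n·p_i = [5.88, 17.62, 23.50]
χ² = (10−5.88)²/5.88 + (7−17.62)²/17.62 + (30−23.50)²/23.50 = 11.0993
df = 2
p-value (upper-tail) = 0.00389
At α=0.05: p < α → reject H₀

reject H₀: yes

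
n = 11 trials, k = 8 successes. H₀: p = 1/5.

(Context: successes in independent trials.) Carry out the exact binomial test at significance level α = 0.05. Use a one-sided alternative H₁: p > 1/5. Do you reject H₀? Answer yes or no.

reject H₀: yes

Exact binomial: n=11, k=8, p₀=1/5=0.2000
P(X≥8) from Σ C(n,i)·p₀^i·(1−p₀)^(n−i)
p-value (one-sided, H₁ greater) = 0.00024
At α=0.05: p < α → reject H₀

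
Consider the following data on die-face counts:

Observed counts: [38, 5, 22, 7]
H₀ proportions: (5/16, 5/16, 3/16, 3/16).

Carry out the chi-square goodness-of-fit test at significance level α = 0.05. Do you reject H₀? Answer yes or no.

reject H₀: yes

n = 72; E_i = n·p_i = [22.50, 22.50, 13.50, 13.50]
χ² = (38−22.50)²/22.50 + (5−22.50)²/22.50 + (22−13.50)²/13.50 + (7−13.50)²/13.50 = 32.7704
df = 3
p-value (upper-tail) = 0.00000
At α=0.05: p < α → reject H₀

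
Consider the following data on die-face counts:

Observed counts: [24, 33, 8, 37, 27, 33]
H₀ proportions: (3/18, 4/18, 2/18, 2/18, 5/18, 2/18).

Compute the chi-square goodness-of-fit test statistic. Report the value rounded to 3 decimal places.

test statistic = 45.894

n = 162; E_i = n·p_i = [27.00, 36.00, 18.00, 18.00, 45.00, 18.00]
χ² = (24−27.00)²/27.00 + (33−36.00)²/36.00 + (8−18.00)²/18.00 + (37−18.00)²/18.00 + (27−45.00)²/45.00 + (33−18.00)²/18.00 = 45.8944
df = 5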